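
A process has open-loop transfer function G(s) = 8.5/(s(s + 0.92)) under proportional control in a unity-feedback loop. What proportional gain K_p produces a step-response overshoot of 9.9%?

K_p = 0.0708

From %OS = 100·exp(−πζ/√(1−ζ²)) = 9.9%, ζ = −ln(0.099)/√(π²+ln²(0.099)) = 0.5928.
Characteristic equation s² + 0.92s + 8.5K_p = 0 gives ζ = 0.92/(2√(8.5K_p)).
Setting ζ = 0.5928: √(8.5K_p) = 0.92/(2·0.5928) = 0.7759, so K_p = 0.6021/8.5 = 0.0708.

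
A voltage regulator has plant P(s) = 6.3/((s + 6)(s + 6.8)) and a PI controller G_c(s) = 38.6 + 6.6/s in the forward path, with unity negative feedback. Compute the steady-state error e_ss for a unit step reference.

The open loop G_c(s)P(s) has a pole at the origin (type 1), so the static position error constant is infinite and e_ss = 1/(1+∞) = 0.

0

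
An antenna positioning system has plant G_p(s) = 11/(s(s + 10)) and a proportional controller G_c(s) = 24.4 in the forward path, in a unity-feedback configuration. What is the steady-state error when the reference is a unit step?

0

The open loop G_c(s)G_p(s) has a pole at the origin (type 1), so the static position error constant is infinite and e_ss = 1/(1+∞) = 0.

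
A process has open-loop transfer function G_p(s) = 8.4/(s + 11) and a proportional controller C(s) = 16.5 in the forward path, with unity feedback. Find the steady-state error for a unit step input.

The loop is type 0. Static position error constant K_pos = C(0)·G_p(0) = 16.5·0.7636 = 12.6.
Steady-state error to a unit step: e_ss = 1/(1+K_pos) = 1/13.6 = 0.0735.

0.0735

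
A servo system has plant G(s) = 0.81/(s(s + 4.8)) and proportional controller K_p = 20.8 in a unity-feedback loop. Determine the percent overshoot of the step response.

10.4%

Closed-loop characteristic equation: s² + 4.8s + 16.85 = 0, so ω_n = 4.105 rad/s and ζ = 4.8/(2·4.105) = 0.5847.
%OS = 100·exp(−πζ/√(1−ζ²)) = 100·exp(−π·0.5847/√0.6581) = 10.4%.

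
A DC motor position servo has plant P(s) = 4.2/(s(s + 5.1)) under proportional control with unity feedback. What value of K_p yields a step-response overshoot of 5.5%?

K_p = 3.36

From %OS = 100·exp(−πζ/√(1−ζ²)) = 5.5%, ζ = −ln(0.055)/√(π²+ln²(0.055)) = 0.6783.
Characteristic equation s² + 5.1s + 4.2K_p = 0 gives ζ = 5.1/(2√(4.2K_p)).
Setting ζ = 0.6783: √(4.2K_p) = 5.1/(2·0.6783) = 3.759, so K_p = 14.13/4.2 = 3.36.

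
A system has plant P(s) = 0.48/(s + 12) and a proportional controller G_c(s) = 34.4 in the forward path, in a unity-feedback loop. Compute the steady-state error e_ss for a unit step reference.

0.421

The loop is type 0. Static position error constant K_pos = G_c(0)·P(0) = 34.4·0.04 = 1.376.
Steady-state error to a unit step: e_ss = 1/(1+K_pos) = 1/2.376 = 0.421.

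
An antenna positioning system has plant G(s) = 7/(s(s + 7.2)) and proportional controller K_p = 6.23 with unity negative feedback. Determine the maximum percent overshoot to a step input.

From 1 + K_pG(s) = 0: s² + 7.2s + 43.61 = 0 ⇒ ω_n = 6.604, ζ = 0.5451.
%OS = 100·exp(−πζ/√(1−ζ²)) = 100·exp(−π·0.5451/√0.7028) = 13%.

13%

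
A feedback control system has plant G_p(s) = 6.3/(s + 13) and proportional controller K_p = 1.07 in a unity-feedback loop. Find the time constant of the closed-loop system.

τ = 0.0507 s

Closed-loop transfer function: T(s) = K_p·G_p(s)/(1 + K_p·G_p(s)) = 6.741/(s + 13 + 6.741) = 6.741/(s + 19.74).
Time constant τ = 1/19.74 = 0.0507 s.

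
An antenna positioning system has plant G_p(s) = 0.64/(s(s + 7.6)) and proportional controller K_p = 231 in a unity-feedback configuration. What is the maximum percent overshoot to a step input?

From 1 + K_pG_p(s) = 0: s² + 7.6s + 147.8 = 0 ⇒ ω_n = 12.16, ζ = 0.3125.
%OS = 100·exp(−πζ/√(1−ζ²)) = 100·exp(−π·0.3125/√0.9023) = 35.6%.

35.6%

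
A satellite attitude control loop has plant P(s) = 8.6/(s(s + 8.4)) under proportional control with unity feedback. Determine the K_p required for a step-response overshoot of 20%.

From %OS = 100·exp(−πζ/√(1−ζ²)) = 20%, ζ = −ln(0.2)/√(π²+ln²(0.2)) = 0.4559.
Characteristic equation s² + 8.4s + 8.6K_p = 0 gives ζ = 8.4/(2√(8.6K_p)).
Setting ζ = 0.4559: √(8.6K_p) = 8.4/(2·0.4559) = 9.212, so K_p = 84.85/8.6 = 9.87.

K_p = 9.87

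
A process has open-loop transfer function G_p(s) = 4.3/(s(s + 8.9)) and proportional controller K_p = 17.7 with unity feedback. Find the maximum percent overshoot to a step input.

The closed-loop denominator s² + 8.9s + 76.11 gives ω_n = √76.11 = 8.724 and ζ = 8.9/(2ω_n) = 0.5101.
%OS = 100·exp(−πζ/√(1−ζ²)) = 100·exp(−π·0.5101/√0.7398) = 15.5%.

15.5%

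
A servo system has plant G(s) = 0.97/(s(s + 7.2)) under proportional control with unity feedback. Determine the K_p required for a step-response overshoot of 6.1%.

K_p = 30.2

From %OS = 100·exp(−πζ/√(1−ζ²)) = 6.1%, ζ = −ln(0.061)/√(π²+ln²(0.061)) = 0.6649.
Characteristic equation s² + 7.2s + 0.97K_p = 0 gives ζ = 7.2/(2√(0.97K_p)).
Setting ζ = 0.6649: √(0.97K_p) = 7.2/(2·0.6649) = 5.414, so K_p = 29.31/0.97 = 30.2.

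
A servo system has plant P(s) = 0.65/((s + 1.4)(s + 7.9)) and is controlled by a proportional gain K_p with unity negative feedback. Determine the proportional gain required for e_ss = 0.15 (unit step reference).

The loop is type 0, so e_ss(step) = 1/(1 + K_pos) with K_pos = K_p·P(0).
P(0) = 0.05877. Require 1/(1 + K_p·0.05877) = 0.15, so 1 + 0.05877·K_p = 6.667.
K_p = (6.667 − 1)/0.05877 = 96.4.

K_p = 96.4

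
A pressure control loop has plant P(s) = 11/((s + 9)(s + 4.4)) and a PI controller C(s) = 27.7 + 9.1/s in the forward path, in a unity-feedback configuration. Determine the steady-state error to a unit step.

The open loop C(s)P(s) has a pole at the origin (type 1), so the static position error constant is infinite and e_ss = 1/(1+∞) = 0.

0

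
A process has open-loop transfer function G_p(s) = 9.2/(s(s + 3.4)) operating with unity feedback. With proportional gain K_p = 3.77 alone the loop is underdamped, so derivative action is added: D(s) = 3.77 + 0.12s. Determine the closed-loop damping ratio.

Forward path: (3.77 + 0.12s)·9.2/(s(s+3.4)). The closed-loop characteristic equation is s² + (3.4 + 9.2·0.12)s + 9.2·3.77 = 0.
That is s² + 4.504s + 34.68 = 0, so ω_n = 5.889 rad/s and ζ = 4.504/(2·5.889) = 0.3824.

ζ = 0.382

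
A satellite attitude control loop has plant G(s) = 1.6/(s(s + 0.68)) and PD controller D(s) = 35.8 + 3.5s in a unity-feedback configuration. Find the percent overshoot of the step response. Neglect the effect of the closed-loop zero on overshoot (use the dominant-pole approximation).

Forward path: (35.8 + 3.5s)·1.6/(s(s+0.68)). The closed-loop characteristic equation is s² + (0.68 + 1.6·3.5)s + 1.6·35.8 = 0.
That is s² + 6.28s + 57.28 = 0, so ω_n = 7.568 rad/s and ζ = 6.28/(2·7.568) = 0.4149.
%OS = 100·exp(−πζ/√(1−ζ²)) = 23.9%.

23.9%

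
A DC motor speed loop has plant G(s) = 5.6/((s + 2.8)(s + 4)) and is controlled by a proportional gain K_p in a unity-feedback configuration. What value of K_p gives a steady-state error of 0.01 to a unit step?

For a type-0 loop with proportional control, e_ss = 1/(1 + K_p·G(0)).
G(0) = 0.5. Require 1/(1 + K_p·0.5) = 0.01, so 1 + 0.5·K_p = 100.
K_p = (100 − 1)/0.5 = 198.

K_p = 198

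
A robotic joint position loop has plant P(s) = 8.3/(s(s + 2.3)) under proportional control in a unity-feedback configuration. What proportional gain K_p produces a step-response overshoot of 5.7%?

From %OS = 100·exp(−πζ/√(1−ζ²)) = 5.7%, ζ = −ln(0.057)/√(π²+ln²(0.057)) = 0.6738.
Characteristic equation s² + 2.3s + 8.3K_p = 0 gives ζ = 2.3/(2√(8.3K_p)).
Setting ζ = 0.6738: √(8.3K_p) = 2.3/(2·0.6738) = 1.707, so K_p = 2.913/8.3 = 0.351.

K_p = 0.351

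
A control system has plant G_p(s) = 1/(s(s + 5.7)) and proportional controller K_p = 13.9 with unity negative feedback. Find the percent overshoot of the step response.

2.41%

Closed-loop characteristic equation: s² + 5.7s + 13.9 = 0, so ω_n = 3.728 rad/s and ζ = 5.7/(2·3.728) = 0.7644.
%OS = 100·exp(−πζ/√(1−ζ²)) = 100·exp(−π·0.7644/√0.4156) = 2.41%.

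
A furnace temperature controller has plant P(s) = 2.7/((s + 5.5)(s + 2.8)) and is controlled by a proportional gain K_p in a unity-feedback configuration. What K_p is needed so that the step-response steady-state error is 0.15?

The loop is type 0, so e_ss(step) = 1/(1 + K_pos) with K_pos = K_p·P(0).
P(0) = 0.1753. Require 1/(1 + K_p·0.1753) = 0.15, so 1 + 0.1753·K_p = 6.667.
K_p = (6.667 − 1)/0.1753 = 32.3.

K_p = 32.3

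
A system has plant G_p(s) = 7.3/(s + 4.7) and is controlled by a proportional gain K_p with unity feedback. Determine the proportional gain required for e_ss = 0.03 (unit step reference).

For a type-0 loop with proportional control, e_ss = 1/(1 + K_p·G_p(0)).
G_p(0) = 1.553. Require 1/(1 + K_p·1.553) = 0.03, so 1 + 1.553·K_p = 33.33.
K_p = (33.33 − 1)/1.553 = 20.8.

K_p = 20.8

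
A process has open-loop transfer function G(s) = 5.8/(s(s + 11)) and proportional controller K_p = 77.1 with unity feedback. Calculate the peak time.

Closed-loop characteristic equation: s² + 11s + 447.2 = 0, so ω_n = 21.15 rad/s and ζ = 11/(2·21.15) = 0.2601.
Damped frequency ω_d = ω_n√(1−ζ²) = 20.42 rad/s, so peak time T_p = π/ω_d = 0.154 s.

T_p = 0.154 s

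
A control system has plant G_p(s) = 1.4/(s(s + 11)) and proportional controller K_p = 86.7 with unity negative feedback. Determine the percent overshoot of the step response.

From 1 + K_pG_p(s) = 0: s² + 11s + 121.4 = 0 ⇒ ω_n = 11.02, ζ = 0.4992.
%OS = 100·exp(−πζ/√(1−ζ²)) = 100·exp(−π·0.4992/√0.7508) = 16.4%.

16.4%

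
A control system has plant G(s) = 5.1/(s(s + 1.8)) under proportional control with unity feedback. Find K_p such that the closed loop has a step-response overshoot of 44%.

K_p = 2.48

From %OS = 100·exp(−πζ/√(1−ζ²)) = 44%, ζ = −ln(0.44)/√(π²+ln²(0.44)) = 0.2528.
Characteristic equation s² + 1.8s + 5.1K_p = 0 gives ζ = 1.8/(2√(5.1K_p)).
Setting ζ = 0.2528: √(5.1K_p) = 1.8/(2·0.2528) = 3.56, so K_p = 12.67/5.1 = 2.48.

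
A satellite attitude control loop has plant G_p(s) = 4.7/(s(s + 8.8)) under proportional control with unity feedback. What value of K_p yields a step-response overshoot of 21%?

K_p = 20.8

From %OS = 100·exp(−πζ/√(1−ζ²)) = 21%, ζ = −ln(0.21)/√(π²+ln²(0.21)) = 0.4449.
Characteristic equation s² + 8.8s + 4.7K_p = 0 gives ζ = 8.8/(2√(4.7K_p)).
Setting ζ = 0.4449: √(4.7K_p) = 8.8/(2·0.4449) = 9.89, so K_p = 97.81/4.7 = 20.8.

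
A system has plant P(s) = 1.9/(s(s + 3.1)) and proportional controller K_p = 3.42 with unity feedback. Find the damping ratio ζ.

ζ = 0.608

1 + K_p·P(s) = 0 gives s² + 3.1s + 6.498 = 0.
So ω_n² = 6.498 ⇒ ω_n = 2.549 rad/s, and ζ = 3.1/(2ω_n) = 0.608.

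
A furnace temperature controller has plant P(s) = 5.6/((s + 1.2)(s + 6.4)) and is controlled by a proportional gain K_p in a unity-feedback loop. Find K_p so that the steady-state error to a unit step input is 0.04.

K_p = 32.9

The loop is type 0, so e_ss(step) = 1/(1 + K_pos) with K_pos = K_p·P(0).
P(0) = 0.7292. Require 1/(1 + K_p·0.7292) = 0.04, so 1 + 0.7292·K_p = 25.
K_p = (25 − 1)/0.7292 = 32.9.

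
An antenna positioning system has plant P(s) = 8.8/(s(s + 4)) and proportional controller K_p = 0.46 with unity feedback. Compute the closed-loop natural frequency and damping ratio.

ω_n = 2.01 rad/s, ζ = 0.994

1 + K_p·P(s) = 0 gives s² + 4s + 4.048 = 0.
Matching s² + 2ζω_n s + ω_n²: ω_n = √4.048 = 2.012 rad/s and 2ζω_n = 4, so ζ = 4/(2·2.012) = 0.994.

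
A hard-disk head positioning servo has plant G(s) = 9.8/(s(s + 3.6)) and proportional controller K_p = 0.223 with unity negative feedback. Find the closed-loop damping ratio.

ζ = 1.22

The closed-loop denominator is s(s+3.6) + 0.223·9.8 = s² + 3.6s + 2.185.
Matching s² + 2ζω_n s + ω_n²: ω_n = √2.185 = 1.478 rad/s and 2ζω_n = 3.6, so ζ = 3.6/(2·1.478) = 1.22.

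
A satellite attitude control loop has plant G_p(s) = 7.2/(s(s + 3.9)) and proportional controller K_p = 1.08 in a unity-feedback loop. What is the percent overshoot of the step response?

Closed-loop characteristic equation: s² + 3.9s + 7.776 = 0, so ω_n = 2.789 rad/s and ζ = 3.9/(2·2.789) = 0.6993.
%OS = 100·exp(−πζ/√(1−ζ²)) = 100·exp(−π·0.6993/√0.511) = 4.63%.

4.63%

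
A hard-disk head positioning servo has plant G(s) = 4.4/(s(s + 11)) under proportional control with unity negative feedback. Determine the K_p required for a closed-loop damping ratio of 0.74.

K_p = 12.6

Closed-loop characteristic equation: s² + 11s + K_p·4.4 = 0.
So ω_n = √(4.4K_p) and 2ζω_n = 11, giving ζ = 11/(2√(4.4K_p)).
Setting ζ = 0.74: √(4.4K_p) = 11/(2·0.74) = 7.432, so K_p = 55.24/4.4 = 12.6.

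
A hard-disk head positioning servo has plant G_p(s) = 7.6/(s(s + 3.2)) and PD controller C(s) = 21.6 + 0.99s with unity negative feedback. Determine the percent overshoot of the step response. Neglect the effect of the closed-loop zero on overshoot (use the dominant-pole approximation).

Forward path: (21.6 + 0.99s)·7.6/(s(s+3.2)). The closed-loop characteristic equation is s² + (3.2 + 7.6·0.99)s + 7.6·21.6 = 0.
That is s² + 10.72s + 164.2 = 0, so ω_n = 12.81 rad/s and ζ = 10.72/(2·12.81) = 0.4185.
%OS = 100·exp(−πζ/√(1−ζ²)) = 23.5%.

23.5%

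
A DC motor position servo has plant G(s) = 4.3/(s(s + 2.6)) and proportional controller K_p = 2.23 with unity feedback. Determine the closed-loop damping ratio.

With unity feedback the closed-loop characteristic equation is s² + 2.6s + 2.23·4.3 = s² + 2.6s + 9.589 = 0.
Matching s² + 2ζω_n s + ω_n²: ω_n = √9.589 = 3.097 rad/s and 2ζω_n = 2.6, so ζ = 2.6/(2·3.097) = 0.42.

ζ = 0.42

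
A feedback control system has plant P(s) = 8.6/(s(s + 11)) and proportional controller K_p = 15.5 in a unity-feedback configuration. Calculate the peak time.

T_p = 0.309 s

From 1 + K_pP(s) = 0: s² + 11s + 133.3 = 0 ⇒ ω_n = 11.55, ζ = 0.4764.
Damped frequency ω_d = ω_n√(1−ζ²) = 10.15 rad/s, so peak time T_p = π/ω_d = 0.309 s.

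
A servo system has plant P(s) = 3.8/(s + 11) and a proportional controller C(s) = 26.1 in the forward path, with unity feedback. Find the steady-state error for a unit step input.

The loop is type 0. Static position error constant K_pos = C(0)·P(0) = 26.1·0.3455 = 9.016.
Steady-state error to a unit step: e_ss = 1/(1+K_pos) = 1/10.02 = 0.0998.

0.0998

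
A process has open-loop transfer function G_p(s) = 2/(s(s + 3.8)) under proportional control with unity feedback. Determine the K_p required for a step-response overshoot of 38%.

From %OS = 100·exp(−πζ/√(1−ζ²)) = 38%, ζ = −ln(0.38)/√(π²+ln²(0.38)) = 0.2943.
Characteristic equation s² + 3.8s + 2K_p = 0 gives ζ = 3.8/(2√(2K_p)).
Setting ζ = 0.2943: √(2K_p) = 3.8/(2·0.2943) = 6.455, so K_p = 41.67/2 = 20.8.

K_p = 20.8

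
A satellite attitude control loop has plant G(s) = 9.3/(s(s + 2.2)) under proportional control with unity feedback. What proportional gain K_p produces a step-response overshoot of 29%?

K_p = 0.968

From %OS = 100·exp(−πζ/√(1−ζ²)) = 29%, ζ = −ln(0.29)/√(π²+ln²(0.29)) = 0.3666.
Characteristic equation s² + 2.2s + 9.3K_p = 0 gives ζ = 2.2/(2√(9.3K_p)).
Setting ζ = 0.3666: √(9.3K_p) = 2.2/(2·0.3666) = 3.001, so K_p = 9.003/9.3 = 0.968.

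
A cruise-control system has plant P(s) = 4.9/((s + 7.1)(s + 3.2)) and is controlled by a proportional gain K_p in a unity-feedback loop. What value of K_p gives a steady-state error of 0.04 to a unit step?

Steady-state error for a unit step on this type-0 loop is 1/(1 + K_p·P(0)).
P(0) = 0.2157. Require 1/(1 + K_p·0.2157) = 0.04, so 1 + 0.2157·K_p = 25.
K_p = (25 − 1)/0.2157 = 111.

K_p = 111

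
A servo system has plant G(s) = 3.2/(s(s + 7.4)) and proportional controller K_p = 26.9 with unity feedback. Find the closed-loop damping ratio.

The closed-loop denominator is s(s+7.4) + 26.9·3.2 = s² + 7.4s + 86.08.
So ω_n² = 86.08 ⇒ ω_n = 9.278 rad/s, and ζ = 7.4/(2ω_n) = 0.399.

ζ = 0.399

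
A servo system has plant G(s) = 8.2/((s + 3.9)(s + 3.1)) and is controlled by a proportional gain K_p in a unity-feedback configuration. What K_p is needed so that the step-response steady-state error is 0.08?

K_p = 17

For a type-0 loop with proportional control, e_ss = 1/(1 + K_p·G(0)).
G(0) = 0.6782. Require 1/(1 + K_p·0.6782) = 0.08, so 1 + 0.6782·K_p = 12.5.
K_p = (12.5 − 1)/0.6782 = 17.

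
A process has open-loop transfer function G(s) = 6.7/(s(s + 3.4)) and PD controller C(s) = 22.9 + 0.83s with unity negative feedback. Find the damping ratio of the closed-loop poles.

Forward path: (22.9 + 0.83s)·6.7/(s(s+3.4)). The closed-loop characteristic equation is s² + (3.4 + 6.7·0.83)s + 6.7·22.9 = 0.
That is s² + 8.961s + 153.4 = 0, so ω_n = 12.39 rad/s and ζ = 8.961/(2·12.39) = 0.3617.

ζ = 0.362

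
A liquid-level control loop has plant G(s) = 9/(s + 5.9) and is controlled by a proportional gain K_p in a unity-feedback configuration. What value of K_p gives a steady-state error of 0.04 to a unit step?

K_p = 15.7

For a type-0 loop with proportional control, e_ss = 1/(1 + K_p·G(0)).
G(0) = 1.525. Require 1/(1 + K_p·1.525) = 0.04, so 1 + 1.525·K_p = 25.
K_p = (25 − 1)/1.525 = 15.7.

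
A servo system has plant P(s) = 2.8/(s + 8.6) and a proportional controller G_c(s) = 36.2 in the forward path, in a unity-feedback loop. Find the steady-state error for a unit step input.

0.0782

The loop is type 0. Static position error constant K_pos = G_c(0)·P(0) = 36.2·0.3256 = 11.79.
Steady-state error to a unit step: e_ss = 1/(1+K_pos) = 1/12.79 = 0.0782.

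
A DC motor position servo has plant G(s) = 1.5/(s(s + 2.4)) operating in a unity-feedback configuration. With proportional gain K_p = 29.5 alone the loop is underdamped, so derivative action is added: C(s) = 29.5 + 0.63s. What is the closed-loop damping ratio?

Forward path: (29.5 + 0.63s)·1.5/(s(s+2.4)). The closed-loop characteristic equation is s² + (2.4 + 1.5·0.63)s + 1.5·29.5 = 0.
That is s² + 3.345s + 44.25 = 0, so ω_n = 6.652 rad/s and ζ = 3.345/(2·6.652) = 0.2514.

ζ = 0.251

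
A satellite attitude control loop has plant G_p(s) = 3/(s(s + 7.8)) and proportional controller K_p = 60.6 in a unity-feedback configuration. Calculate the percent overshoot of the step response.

From 1 + K_pG_p(s) = 0: s² + 7.8s + 181.8 = 0 ⇒ ω_n = 13.48, ζ = 0.2892.
%OS = 100·exp(−πζ/√(1−ζ²)) = 100·exp(−π·0.2892/√0.9163) = 38.7%.

38.7%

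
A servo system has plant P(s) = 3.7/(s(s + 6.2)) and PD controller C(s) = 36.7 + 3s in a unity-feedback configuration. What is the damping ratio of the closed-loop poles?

Forward path: (36.7 + 3s)·3.7/(s(s+6.2)). The closed-loop characteristic equation is s² + (6.2 + 3.7·3)s + 3.7·36.7 = 0.
That is s² + 17.3s + 135.8 = 0, so ω_n = 11.65 rad/s and ζ = 17.3/(2·11.65) = 0.7423.

ζ = 0.742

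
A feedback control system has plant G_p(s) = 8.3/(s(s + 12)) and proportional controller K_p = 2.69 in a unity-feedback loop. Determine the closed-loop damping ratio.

The closed-loop denominator is s(s+12) + 2.69·8.3 = s² + 12s + 22.33.
So ω_n² = 22.33 ⇒ ω_n = 4.725 rad/s, and ζ = 12/(2ω_n) = 1.27.

ζ = 1.27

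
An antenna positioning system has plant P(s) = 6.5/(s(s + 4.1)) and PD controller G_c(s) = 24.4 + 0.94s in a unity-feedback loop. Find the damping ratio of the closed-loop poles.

Forward path: (24.4 + 0.94s)·6.5/(s(s+4.1)). The closed-loop characteristic equation is s² + (4.1 + 6.5·0.94)s + 6.5·24.4 = 0.
That is s² + 10.21s + 158.6 = 0, so ω_n = 12.59 rad/s and ζ = 10.21/(2·12.59) = 0.4054.

ζ = 0.405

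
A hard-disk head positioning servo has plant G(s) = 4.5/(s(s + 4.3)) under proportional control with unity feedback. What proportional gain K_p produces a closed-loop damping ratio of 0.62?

K_p = 2.67

Closed-loop characteristic equation: s² + 4.3s + K_p·4.5 = 0.
So ω_n = √(4.5K_p) and 2ζω_n = 4.3, giving ζ = 4.3/(2√(4.5K_p)).
Setting ζ = 0.62: √(4.5K_p) = 4.3/(2·0.62) = 3.468, so K_p = 12.03/4.5 = 2.67.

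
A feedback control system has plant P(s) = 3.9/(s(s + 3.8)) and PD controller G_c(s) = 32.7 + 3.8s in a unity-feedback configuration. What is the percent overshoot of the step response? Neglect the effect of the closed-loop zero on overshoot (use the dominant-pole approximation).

1.03%

Forward path: (32.7 + 3.8s)·3.9/(s(s+3.8)). The closed-loop characteristic equation is s² + (3.8 + 3.9·3.8)s + 3.9·32.7 = 0.
That is s² + 18.62s + 127.5 = 0, so ω_n = 11.29 rad/s and ζ = 18.62/(2·11.29) = 0.8244.
%OS = 100·exp(−πζ/√(1−ζ²)) = 1.03%.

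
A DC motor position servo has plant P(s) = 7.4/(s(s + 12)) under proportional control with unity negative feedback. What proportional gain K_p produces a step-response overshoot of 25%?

From %OS = 100·exp(−πζ/√(1−ζ²)) = 25%, ζ = −ln(0.25)/√(π²+ln²(0.25)) = 0.4037.
Characteristic equation s² + 12s + 7.4K_p = 0 gives ζ = 12/(2√(7.4K_p)).
Setting ζ = 0.4037: √(7.4K_p) = 12/(2·0.4037) = 14.86, so K_p = 220.9/7.4 = 29.8.

K_p = 29.8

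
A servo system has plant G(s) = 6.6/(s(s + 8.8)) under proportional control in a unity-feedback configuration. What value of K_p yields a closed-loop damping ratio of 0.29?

Closed-loop characteristic equation: s² + 8.8s + K_p·6.6 = 0.
So ω_n = √(6.6K_p) and 2ζω_n = 8.8, giving ζ = 8.8/(2√(6.6K_p)).
Setting ζ = 0.29: √(6.6K_p) = 8.8/(2·0.29) = 15.17, so K_p = 230.2/6.6 = 34.9.

K_p = 34.9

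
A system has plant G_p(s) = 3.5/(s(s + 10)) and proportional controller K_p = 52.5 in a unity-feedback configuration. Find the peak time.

From 1 + K_pG_p(s) = 0: s² + 10s + 183.8 = 0 ⇒ ω_n = 13.56, ζ = 0.3689.
Damped frequency ω_d = ω_n√(1−ζ²) = 12.6 rad/s, so peak time T_p = π/ω_d = 0.249 s.

T_p = 0.249 s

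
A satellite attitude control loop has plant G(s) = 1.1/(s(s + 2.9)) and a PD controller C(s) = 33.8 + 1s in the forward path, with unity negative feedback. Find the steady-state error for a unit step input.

0

The open loop C(s)G(s) has a pole at the origin (type 1), so the static position error constant is infinite and e_ss = 1/(1+∞) = 0.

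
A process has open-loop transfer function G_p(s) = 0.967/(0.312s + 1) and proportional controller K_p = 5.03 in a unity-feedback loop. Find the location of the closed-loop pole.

s = -18.79

Closed loop: T(s) = K_p·G_p/(1+K_p·G_p) = 4.864/(0.312s + 1 + 4.864), with pole at s = −(1 + 4.864)/0.312 = −18.79.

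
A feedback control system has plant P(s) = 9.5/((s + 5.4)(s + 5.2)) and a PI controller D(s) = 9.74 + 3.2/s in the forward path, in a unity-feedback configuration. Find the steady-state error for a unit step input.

The open loop D(s)P(s) has a pole at the origin (type 1), so the static position error constant is infinite and e_ss = 1/(1+∞) = 0.

0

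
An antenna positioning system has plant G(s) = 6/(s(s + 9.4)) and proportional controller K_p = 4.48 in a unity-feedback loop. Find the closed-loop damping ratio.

ζ = 0.907

The closed-loop denominator is s(s+9.4) + 4.48·6 = s² + 9.4s + 26.88.
So ω_n² = 26.88 ⇒ ω_n = 5.185 rad/s, and ζ = 9.4/(2ω_n) = 0.907.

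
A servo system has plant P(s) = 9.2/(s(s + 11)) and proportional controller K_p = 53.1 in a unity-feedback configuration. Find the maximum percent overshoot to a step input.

44.6%

The closed-loop denominator s² + 11s + 488.5 gives ω_n = √488.5 = 22.1 and ζ = 11/(2ω_n) = 0.2488.
%OS = 100·exp(−πζ/√(1−ζ²)) = 100·exp(−π·0.2488/√0.9381) = 44.6%.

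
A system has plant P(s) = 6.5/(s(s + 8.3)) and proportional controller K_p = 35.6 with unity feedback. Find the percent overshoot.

41%

Closed-loop characteristic equation: s² + 8.3s + 231.4 = 0, so ω_n = 15.21 rad/s and ζ = 8.3/(2·15.21) = 0.2728.
%OS = 100·exp(−πζ/√(1−ζ²)) = 100·exp(−π·0.2728/√0.9256) = 41%.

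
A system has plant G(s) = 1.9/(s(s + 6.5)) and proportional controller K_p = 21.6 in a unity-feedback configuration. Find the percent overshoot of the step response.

From 1 + K_pG(s) = 0: s² + 6.5s + 41.04 = 0 ⇒ ω_n = 6.406, ζ = 0.5073.
%OS = 100·exp(−πζ/√(1−ζ²)) = 100·exp(−π·0.5073/√0.7426) = 15.7%.

15.7%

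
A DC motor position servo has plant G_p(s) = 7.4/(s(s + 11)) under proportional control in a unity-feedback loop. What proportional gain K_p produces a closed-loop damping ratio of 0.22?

K_p = 84.5

Closed-loop characteristic equation: s² + 11s + K_p·7.4 = 0.
So ω_n = √(7.4K_p) and 2ζω_n = 11, giving ζ = 11/(2√(7.4K_p)).
Setting ζ = 0.22: √(7.4K_p) = 11/(2·0.22) = 25, so K_p = 625/7.4 = 84.5.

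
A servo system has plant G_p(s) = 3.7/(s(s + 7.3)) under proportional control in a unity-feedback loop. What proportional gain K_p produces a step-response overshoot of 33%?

K_p = 32.5

From %OS = 100·exp(−πζ/√(1−ζ²)) = 33%, ζ = −ln(0.33)/√(π²+ln²(0.33)) = 0.3328.
Characteristic equation s² + 7.3s + 3.7K_p = 0 gives ζ = 7.3/(2√(3.7K_p)).
Setting ζ = 0.3328: √(3.7K_p) = 7.3/(2·0.3328) = 10.97, so K_p = 120.3/3.7 = 32.5.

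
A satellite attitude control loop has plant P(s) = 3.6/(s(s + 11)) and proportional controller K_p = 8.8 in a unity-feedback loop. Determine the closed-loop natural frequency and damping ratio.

ω_n = 5.63 rad/s, ζ = 0.977

With unity feedback the closed-loop characteristic equation is s² + 11s + 8.8·3.6 = s² + 11s + 31.68 = 0.
Matching s² + 2ζω_n s + ω_n²: ω_n = √31.68 = 5.628 rad/s and 2ζω_n = 11, so ζ = 11/(2·5.628) = 0.977.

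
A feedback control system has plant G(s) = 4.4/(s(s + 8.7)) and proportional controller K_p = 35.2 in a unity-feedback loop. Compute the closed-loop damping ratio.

ζ = 0.35

With unity feedback the closed-loop characteristic equation is s² + 8.7s + 35.2·4.4 = s² + 8.7s + 154.9 = 0.
So ω_n² = 154.9 ⇒ ω_n = 12.45 rad/s, and ζ = 8.7/(2ω_n) = 0.35.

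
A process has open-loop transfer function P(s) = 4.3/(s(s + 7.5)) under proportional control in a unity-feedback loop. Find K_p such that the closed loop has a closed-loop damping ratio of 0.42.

Closed-loop characteristic equation: s² + 7.5s + K_p·4.3 = 0.
So ω_n = √(4.3K_p) and 2ζω_n = 7.5, giving ζ = 7.5/(2√(4.3K_p)).
Setting ζ = 0.42: √(4.3K_p) = 7.5/(2·0.42) = 8.929, so K_p = 79.72/4.3 = 18.5.

K_p = 18.5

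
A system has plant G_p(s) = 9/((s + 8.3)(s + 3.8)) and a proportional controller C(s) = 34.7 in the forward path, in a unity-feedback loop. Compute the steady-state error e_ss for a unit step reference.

0.0917

The loop is type 0. Static position error constant K_pos = C(0)·G_p(0) = 34.7·0.2854 = 9.902.
Steady-state error to a unit step: e_ss = 1/(1+K_pos) = 1/10.9 = 0.0917.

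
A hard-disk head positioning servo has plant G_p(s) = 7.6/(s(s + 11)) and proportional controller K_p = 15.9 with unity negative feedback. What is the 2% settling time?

From 1 + K_pG_p(s) = 0: s² + 11s + 120.8 = 0 ⇒ ω_n = 10.99, ζ = 0.5003.
2% settling time T_s ≈ 4/(ζω_n) = 4/5.5 = 0.727 s.

T_s ≈ 0.727 s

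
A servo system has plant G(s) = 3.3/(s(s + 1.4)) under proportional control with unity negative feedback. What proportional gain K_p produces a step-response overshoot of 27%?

K_p = 1

From %OS = 100·exp(−πζ/√(1−ζ²)) = 27%, ζ = −ln(0.27)/√(π²+ln²(0.27)) = 0.3847.
Characteristic equation s² + 1.4s + 3.3K_p = 0 gives ζ = 1.4/(2√(3.3K_p)).
Setting ζ = 0.3847: √(3.3K_p) = 1.4/(2·0.3847) = 1.82, so K_p = 3.311/3.3 = 1.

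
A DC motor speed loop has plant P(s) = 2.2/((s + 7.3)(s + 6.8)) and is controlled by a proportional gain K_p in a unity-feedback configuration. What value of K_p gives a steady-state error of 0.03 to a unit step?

For a type-0 loop with proportional control, e_ss = 1/(1 + K_p·P(0)).
P(0) = 0.04432. Require 1/(1 + K_p·0.04432) = 0.03, so 1 + 0.04432·K_p = 33.33.
K_p = (33.33 − 1)/0.04432 = 730.

K_p = 730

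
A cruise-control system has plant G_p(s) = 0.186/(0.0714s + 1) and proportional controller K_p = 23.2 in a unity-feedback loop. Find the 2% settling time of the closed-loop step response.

Closed loop: T(s) = K_p·G_p/(1+K_p·G_p) = 4.315/(0.0714s + 1 + 4.315), with pole at s = −(1 + 4.315)/0.0714 = −74.44.
τ = 1/74.44 = 0.01343 s, so 2% settling time ≈ 4τ = 0.0537 s.

T_s ≈ 0.0537 s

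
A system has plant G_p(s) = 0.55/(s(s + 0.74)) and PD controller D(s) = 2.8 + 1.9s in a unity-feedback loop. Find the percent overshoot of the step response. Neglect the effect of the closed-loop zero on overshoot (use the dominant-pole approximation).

Forward path: (2.8 + 1.9s)·0.55/(s(s+0.74)). The closed-loop characteristic equation is s² + (0.74 + 0.55·1.9)s + 0.55·2.8 = 0.
That is s² + 1.785s + 1.54 = 0, so ω_n = 1.241 rad/s and ζ = 1.785/(2·1.241) = 0.7192.
%OS = 100·exp(−πζ/√(1−ζ²)) = 3.87%.

3.87%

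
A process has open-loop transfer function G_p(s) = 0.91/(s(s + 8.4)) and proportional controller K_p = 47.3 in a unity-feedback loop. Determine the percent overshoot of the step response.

7.3%

Closed-loop characteristic equation: s² + 8.4s + 43.04 = 0, so ω_n = 6.561 rad/s and ζ = 8.4/(2·6.561) = 0.6402.
%OS = 100·exp(−πζ/√(1−ζ²)) = 100·exp(−π·0.6402/√0.5902) = 7.3%.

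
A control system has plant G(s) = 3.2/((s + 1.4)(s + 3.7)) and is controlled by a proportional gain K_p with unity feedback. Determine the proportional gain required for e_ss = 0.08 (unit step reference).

Steady-state error for a unit step on this type-0 loop is 1/(1 + K_p·G(0)).
G(0) = 0.6178. Require 1/(1 + K_p·0.6178) = 0.08, so 1 + 0.6178·K_p = 12.5.
K_p = (12.5 − 1)/0.6178 = 18.6.

K_p = 18.6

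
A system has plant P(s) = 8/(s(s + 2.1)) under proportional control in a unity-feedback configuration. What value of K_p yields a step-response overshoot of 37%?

From %OS = 100·exp(−πζ/√(1−ζ²)) = 37%, ζ = −ln(0.37)/√(π²+ln²(0.37)) = 0.3017.
Characteristic equation s² + 2.1s + 8K_p = 0 gives ζ = 2.1/(2√(8K_p)).
Setting ζ = 0.3017: √(8K_p) = 2.1/(2·0.3017) = 3.48, so K_p = 12.11/8 = 1.51.

K_p = 1.51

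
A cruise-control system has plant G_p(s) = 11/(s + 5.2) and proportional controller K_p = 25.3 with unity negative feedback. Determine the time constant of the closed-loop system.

Closed-loop transfer function: T(s) = K_p·G_p(s)/(1 + K_p·G_p(s)) = 278.3/(s + 5.2 + 278.3) = 278.3/(s + 283.5).
Time constant τ = 1/283.5 = 0.00353 s.

τ = 0.00353 s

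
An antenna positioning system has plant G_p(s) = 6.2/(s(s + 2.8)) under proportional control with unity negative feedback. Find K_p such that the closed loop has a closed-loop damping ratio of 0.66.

Closed-loop characteristic equation: s² + 2.8s + K_p·6.2 = 0.
So ω_n = √(6.2K_p) and 2ζω_n = 2.8, giving ζ = 2.8/(2√(6.2K_p)).
Setting ζ = 0.66: √(6.2K_p) = 2.8/(2·0.66) = 2.121, so K_p = 4.5/6.2 = 0.726.

K_p = 0.726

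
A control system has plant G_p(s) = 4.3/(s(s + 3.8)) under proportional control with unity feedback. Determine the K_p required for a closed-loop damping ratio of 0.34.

Closed-loop characteristic equation: s² + 3.8s + K_p·4.3 = 0.
So ω_n = √(4.3K_p) and 2ζω_n = 3.8, giving ζ = 3.8/(2√(4.3K_p)).
Setting ζ = 0.34: √(4.3K_p) = 3.8/(2·0.34) = 5.588, so K_p = 31.23/4.3 = 7.26.

K_p = 7.26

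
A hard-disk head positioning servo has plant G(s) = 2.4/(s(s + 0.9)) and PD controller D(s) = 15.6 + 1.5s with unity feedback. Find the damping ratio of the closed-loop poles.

ζ = 0.368

Forward path: (15.6 + 1.5s)·2.4/(s(s+0.9)). The closed-loop characteristic equation is s² + (0.9 + 2.4·1.5)s + 2.4·15.6 = 0.
That is s² + 4.5s + 37.44 = 0, so ω_n = 6.119 rad/s and ζ = 4.5/(2·6.119) = 0.3677.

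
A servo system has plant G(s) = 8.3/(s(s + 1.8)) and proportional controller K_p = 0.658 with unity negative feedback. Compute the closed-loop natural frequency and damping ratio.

The closed-loop denominator is s(s+1.8) + 0.658·8.3 = s² + 1.8s + 5.461.
Matching s² + 2ζω_n s + ω_n²: ω_n = √5.461 = 2.337 rad/s and 2ζω_n = 1.8, so ζ = 1.8/(2·2.337) = 0.385.

ω_n = 2.34 rad/s, ζ = 0.385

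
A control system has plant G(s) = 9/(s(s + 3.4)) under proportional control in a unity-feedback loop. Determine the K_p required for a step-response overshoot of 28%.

From %OS = 100·exp(−πζ/√(1−ζ²)) = 28%, ζ = −ln(0.28)/√(π²+ln²(0.28)) = 0.3755.
Characteristic equation s² + 3.4s + 9K_p = 0 gives ζ = 3.4/(2√(9K_p)).
Setting ζ = 0.3755: √(9K_p) = 3.4/(2·0.3755) = 4.527, so K_p = 20.49/9 = 2.28.

K_p = 2.28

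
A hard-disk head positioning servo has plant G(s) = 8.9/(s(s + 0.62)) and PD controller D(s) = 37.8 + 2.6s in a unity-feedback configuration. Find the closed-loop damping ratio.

ζ = 0.648

Forward path: (37.8 + 2.6s)·8.9/(s(s+0.62)). The closed-loop characteristic equation is s² + (0.62 + 8.9·2.6)s + 8.9·37.8 = 0.
That is s² + 23.76s + 336.4 = 0, so ω_n = 18.34 rad/s and ζ = 23.76/(2·18.34) = 0.6477.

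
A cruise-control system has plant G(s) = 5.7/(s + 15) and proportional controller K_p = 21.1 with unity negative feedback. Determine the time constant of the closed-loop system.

τ = 0.00739 s

Closed-loop transfer function: T(s) = K_p·G(s)/(1 + K_p·G(s)) = 120.3/(s + 15 + 120.3) = 120.3/(s + 135.3).
Time constant τ = 1/135.3 = 0.00739 s.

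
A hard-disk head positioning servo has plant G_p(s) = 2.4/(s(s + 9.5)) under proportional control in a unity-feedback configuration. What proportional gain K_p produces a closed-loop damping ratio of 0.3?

K_p = 104

Closed-loop characteristic equation: s² + 9.5s + K_p·2.4 = 0.
So ω_n = √(2.4K_p) and 2ζω_n = 9.5, giving ζ = 9.5/(2√(2.4K_p)).
Setting ζ = 0.3: √(2.4K_p) = 9.5/(2·0.3) = 15.83, so K_p = 250.7/2.4 = 104.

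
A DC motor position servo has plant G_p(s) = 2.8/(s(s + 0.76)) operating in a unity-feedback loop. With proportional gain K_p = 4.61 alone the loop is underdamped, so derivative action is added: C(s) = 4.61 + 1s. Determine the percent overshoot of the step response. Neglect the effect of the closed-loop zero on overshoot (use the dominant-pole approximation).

Forward path: (4.61 + 1s)·2.8/(s(s+0.76)). The closed-loop characteristic equation is s² + (0.76 + 2.8·1)s + 2.8·4.61 = 0.
That is s² + 3.56s + 12.91 = 0, so ω_n = 3.593 rad/s and ζ = 3.56/(2·3.593) = 0.4954.
%OS = 100·exp(−πζ/√(1−ζ²)) = 16.7%.

16.7%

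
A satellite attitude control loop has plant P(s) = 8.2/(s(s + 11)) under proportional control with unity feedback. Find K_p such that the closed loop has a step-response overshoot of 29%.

K_p = 27.4

From %OS = 100·exp(−πζ/√(1−ζ²)) = 29%, ζ = −ln(0.29)/√(π²+ln²(0.29)) = 0.3666.
Characteristic equation s² + 11s + 8.2K_p = 0 gives ζ = 11/(2√(8.2K_p)).
Setting ζ = 0.3666: √(8.2K_p) = 11/(2·0.3666) = 15, so K_p = 225.1/8.2 = 27.4.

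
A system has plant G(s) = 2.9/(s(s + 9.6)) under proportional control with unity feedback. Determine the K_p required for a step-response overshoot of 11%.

K_p = 24

From %OS = 100·exp(−πζ/√(1−ζ²)) = 11%, ζ = −ln(0.11)/√(π²+ln²(0.11)) = 0.5749.
Characteristic equation s² + 9.6s + 2.9K_p = 0 gives ζ = 9.6/(2√(2.9K_p)).
Setting ζ = 0.5749: √(2.9K_p) = 9.6/(2·0.5749) = 8.349, so K_p = 69.71/2.9 = 24.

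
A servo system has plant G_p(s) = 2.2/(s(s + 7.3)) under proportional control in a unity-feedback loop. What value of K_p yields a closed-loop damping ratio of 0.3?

Closed-loop characteristic equation: s² + 7.3s + K_p·2.2 = 0.
So ω_n = √(2.2K_p) and 2ζω_n = 7.3, giving ζ = 7.3/(2√(2.2K_p)).
Setting ζ = 0.3: √(2.2K_p) = 7.3/(2·0.3) = 12.17, so K_p = 148/2.2 = 67.3.

K_p = 67.3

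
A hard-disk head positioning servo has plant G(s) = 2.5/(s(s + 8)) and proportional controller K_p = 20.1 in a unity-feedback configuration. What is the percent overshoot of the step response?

11.7%

The closed-loop denominator s² + 8s + 50.25 gives ω_n = √50.25 = 7.089 and ζ = 8/(2ω_n) = 0.5643.
%OS = 100·exp(−πζ/√(1−ζ²)) = 100·exp(−π·0.5643/√0.6816) = 11.7%.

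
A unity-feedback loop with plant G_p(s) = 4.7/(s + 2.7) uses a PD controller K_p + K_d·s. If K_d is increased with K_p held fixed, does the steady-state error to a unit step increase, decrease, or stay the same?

At s = 0 the derivative term contributes nothing: C(0) = K_p regardless of K_d, so K_pos = K_p·G_p(0) and e_ss are unchanged.

unchanged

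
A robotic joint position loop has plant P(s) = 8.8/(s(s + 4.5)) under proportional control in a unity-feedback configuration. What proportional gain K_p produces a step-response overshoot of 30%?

K_p = 4.49

From %OS = 100·exp(−πζ/√(1−ζ²)) = 30%, ζ = −ln(0.3)/√(π²+ln²(0.3)) = 0.3579.
Characteristic equation s² + 4.5s + 8.8K_p = 0 gives ζ = 4.5/(2√(8.8K_p)).
Setting ζ = 0.3579: √(8.8K_p) = 4.5/(2·0.3579) = 6.287, so K_p = 39.53/8.8 = 4.49.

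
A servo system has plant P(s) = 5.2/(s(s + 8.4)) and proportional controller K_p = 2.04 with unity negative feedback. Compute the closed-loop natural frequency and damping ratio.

ω_n = 3.26 rad/s, ζ = 1.29

With unity feedback the closed-loop characteristic equation is s² + 8.4s + 2.04·5.2 = s² + 8.4s + 10.61 = 0.
So ω_n² = 10.61 ⇒ ω_n = 3.257 rad/s, and ζ = 8.4/(2ω_n) = 1.29.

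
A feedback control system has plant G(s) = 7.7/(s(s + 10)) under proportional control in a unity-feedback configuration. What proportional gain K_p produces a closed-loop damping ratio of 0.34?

K_p = 28.1

Closed-loop characteristic equation: s² + 10s + K_p·7.7 = 0.
So ω_n = √(7.7K_p) and 2ζω_n = 10, giving ζ = 10/(2√(7.7K_p)).
Setting ζ = 0.34: √(7.7K_p) = 10/(2·0.34) = 14.71, so K_p = 216.3/7.7 = 28.1.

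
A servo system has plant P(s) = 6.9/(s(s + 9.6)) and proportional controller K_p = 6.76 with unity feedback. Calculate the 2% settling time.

T_s ≈ 0.833 s

The closed-loop denominator s² + 9.6s + 46.64 gives ω_n = √46.64 = 6.83 and ζ = 9.6/(2ω_n) = 0.7028.
2% settling time T_s ≈ 4/(ζω_n) = 4/4.8 = 0.833 s.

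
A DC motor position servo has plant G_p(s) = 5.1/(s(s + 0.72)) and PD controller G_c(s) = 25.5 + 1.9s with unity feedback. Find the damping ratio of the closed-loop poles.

Forward path: (25.5 + 1.9s)·5.1/(s(s+0.72)). The closed-loop characteristic equation is s² + (0.72 + 5.1·1.9)s + 5.1·25.5 = 0.
That is s² + 10.41s + 130 = 0, so ω_n = 11.4 rad/s and ζ = 10.41/(2·11.4) = 0.4564.

ζ = 0.456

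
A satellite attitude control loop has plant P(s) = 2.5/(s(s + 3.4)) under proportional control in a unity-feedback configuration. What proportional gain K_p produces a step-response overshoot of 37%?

From %OS = 100·exp(−πζ/√(1−ζ²)) = 37%, ζ = −ln(0.37)/√(π²+ln²(0.37)) = 0.3017.
Characteristic equation s² + 3.4s + 2.5K_p = 0 gives ζ = 3.4/(2√(2.5K_p)).
Setting ζ = 0.3017: √(2.5K_p) = 3.4/(2·0.3017) = 5.634, so K_p = 31.74/2.5 = 12.7.

K_p = 12.7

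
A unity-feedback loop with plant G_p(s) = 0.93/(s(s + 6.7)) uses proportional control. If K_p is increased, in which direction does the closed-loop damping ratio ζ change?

ζ = 6.7/(2√(0.93K_p)); increasing K_p raises the denominator, so ζ falls.

decrease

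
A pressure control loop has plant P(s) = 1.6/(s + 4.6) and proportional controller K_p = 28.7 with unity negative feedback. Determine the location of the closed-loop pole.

s = -50.52

Closed-loop transfer function: T(s) = K_p·P(s)/(1 + K_p·P(s)) = 45.92/(s + 4.6 + 45.92) = 45.92/(s + 50.52).
The closed-loop pole is at s = −50.52.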